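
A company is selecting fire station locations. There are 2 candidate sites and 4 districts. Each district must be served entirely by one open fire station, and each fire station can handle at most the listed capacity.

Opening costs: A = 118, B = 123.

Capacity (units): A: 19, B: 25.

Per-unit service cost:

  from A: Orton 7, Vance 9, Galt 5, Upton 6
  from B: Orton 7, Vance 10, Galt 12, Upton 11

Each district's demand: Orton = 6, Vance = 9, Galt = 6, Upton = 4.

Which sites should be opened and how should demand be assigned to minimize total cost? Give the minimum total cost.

Open {B}: Orton→B 7·6=42, Vance→B 10·9=90, Galt→B 12·6=72, Upton→B 11·4=44.
Loads: B carries 25/25. Service 248; fixed 123; total 371.
Next best feasible plan costs 418.

Minimum total cost: 371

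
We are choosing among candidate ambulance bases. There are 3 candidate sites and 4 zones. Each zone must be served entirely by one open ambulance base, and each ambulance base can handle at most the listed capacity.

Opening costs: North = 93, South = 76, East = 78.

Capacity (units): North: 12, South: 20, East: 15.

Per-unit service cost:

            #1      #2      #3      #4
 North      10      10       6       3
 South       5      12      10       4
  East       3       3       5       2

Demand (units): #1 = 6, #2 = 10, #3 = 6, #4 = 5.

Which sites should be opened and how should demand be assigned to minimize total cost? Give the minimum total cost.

Minimum total cost: 284

Open {South, East}: #1→South 5·6=30, #2→East 3·10=30, #3→South 10·6=60, #4→East 2·5=10.
Loads: South carries 12/20, East carries 15/15. Service 130; fixed 154; total 284.
Next best feasible plan costs 294.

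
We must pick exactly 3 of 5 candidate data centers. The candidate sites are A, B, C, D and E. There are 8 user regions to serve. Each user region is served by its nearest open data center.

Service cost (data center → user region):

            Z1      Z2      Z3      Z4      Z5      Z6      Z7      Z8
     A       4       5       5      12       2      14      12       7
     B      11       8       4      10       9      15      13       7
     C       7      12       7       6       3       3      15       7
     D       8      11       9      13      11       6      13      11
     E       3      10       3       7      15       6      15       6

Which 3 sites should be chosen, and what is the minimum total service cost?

Choose A, C and E; total service cost 40.

With exactly 3 open, each user region uses its cheapest among the chosen.
{A, C, E}: Z1→E 3, Z2→A 5, Z3→E 3, Z4→C 6, Z5→A 2, Z6→C 3, Z7→A 12, Z8→E 6. Service cost 40.
{A, B, C}: service cost 43
{A, B, E}: service cost 44
Among all 10 size-3 choices, {A, C, E} is lowest.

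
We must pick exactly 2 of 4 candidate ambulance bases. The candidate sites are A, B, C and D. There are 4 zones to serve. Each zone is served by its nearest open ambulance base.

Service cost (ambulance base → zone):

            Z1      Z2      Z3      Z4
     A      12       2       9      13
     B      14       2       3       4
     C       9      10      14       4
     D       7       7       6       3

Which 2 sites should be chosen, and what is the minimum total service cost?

With exactly 2 open, each zone uses its cheapest among the chosen.
{B, D}: Z1→D 7, Z2→B 2, Z3→B 3, Z4→D 3. Service cost 15.
{A, D}: service cost 18
{B, C}: service cost 18
Among all 6 size-2 choices, {B, D} is lowest.

Choose B and D; total service cost 15.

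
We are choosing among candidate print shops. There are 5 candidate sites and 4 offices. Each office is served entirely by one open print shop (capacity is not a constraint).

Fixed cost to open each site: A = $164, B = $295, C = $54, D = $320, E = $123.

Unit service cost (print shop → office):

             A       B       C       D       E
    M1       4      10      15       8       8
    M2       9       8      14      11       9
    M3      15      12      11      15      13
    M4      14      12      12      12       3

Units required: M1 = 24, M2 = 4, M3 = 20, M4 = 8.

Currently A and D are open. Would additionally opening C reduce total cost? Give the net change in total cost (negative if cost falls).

Current service cost with {A, D}: 528.
Adding C: each office re-picks its cheapest; new service cost 448, saving 80.
Extra fixed cost: 54. Net change = 54 − 80 = -26.
(Totals: 1012 → 986.)

Yes — net change −26 (cost falls by 26).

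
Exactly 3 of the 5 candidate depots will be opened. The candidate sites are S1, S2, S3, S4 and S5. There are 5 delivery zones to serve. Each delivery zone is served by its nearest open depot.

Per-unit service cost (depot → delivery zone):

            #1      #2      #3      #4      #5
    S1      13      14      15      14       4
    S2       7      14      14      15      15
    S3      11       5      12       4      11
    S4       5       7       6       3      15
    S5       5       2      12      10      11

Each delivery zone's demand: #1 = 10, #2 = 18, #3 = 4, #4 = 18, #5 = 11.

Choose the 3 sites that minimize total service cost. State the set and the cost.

With exactly 3 open, each delivery zone uses its cheapest among the chosen.
{S1, S4, S5}: #1→S4 5·10=50, #2→S5 2·18=36, #3→S4 6·4=24, #4→S4 3·18=54, #5→S1 4·11=44. Service cost 208.
{S1, S3, S5}: service cost 250
{S1, S3, S4}: service cost 262
Among all 10 size-3 choices, {S1, S4, S5} is lowest.

Choose S1, S4 and S5; total service cost 208.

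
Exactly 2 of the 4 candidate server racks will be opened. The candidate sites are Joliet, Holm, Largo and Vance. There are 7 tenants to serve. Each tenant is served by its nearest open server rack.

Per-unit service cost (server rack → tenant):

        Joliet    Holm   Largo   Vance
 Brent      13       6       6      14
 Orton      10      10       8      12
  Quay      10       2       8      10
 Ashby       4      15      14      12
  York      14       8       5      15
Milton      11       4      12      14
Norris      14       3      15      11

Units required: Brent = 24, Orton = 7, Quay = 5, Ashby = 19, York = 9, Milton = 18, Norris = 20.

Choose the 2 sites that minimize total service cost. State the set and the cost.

With exactly 2 open, each tenant uses its cheapest among the chosen.
{Joliet, Holm}: Brent→Holm 6·24=144, Orton→Joliet 10·7=70, Quay→Holm 2·5=10, Ashby→Joliet 4·19=76, York→Holm 8·9=72, Milton→Holm 4·18=72, Norris→Holm 3·20=60. Service cost 504.
{Holm, Largo}: service cost 653
{Holm, Vance}: service cost 656
Among all 6 size-2 choices, {Joliet, Holm} is lowest.

Choose Joliet and Holm; total service cost 504.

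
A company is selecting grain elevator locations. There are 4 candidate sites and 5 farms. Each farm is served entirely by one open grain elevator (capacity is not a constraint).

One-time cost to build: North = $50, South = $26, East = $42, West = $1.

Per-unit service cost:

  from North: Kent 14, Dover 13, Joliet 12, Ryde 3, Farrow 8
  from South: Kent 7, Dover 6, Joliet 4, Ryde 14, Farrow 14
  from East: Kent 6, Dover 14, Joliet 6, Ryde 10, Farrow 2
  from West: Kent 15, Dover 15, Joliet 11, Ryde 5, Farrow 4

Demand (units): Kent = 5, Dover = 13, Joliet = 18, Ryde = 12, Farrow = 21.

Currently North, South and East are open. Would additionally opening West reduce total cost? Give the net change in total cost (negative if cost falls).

Current service cost with {North, South, East}: 258.
Adding West: each farm re-picks its cheapest; new service cost 258, saving 0.
Extra fixed cost: 1. Net change = 1 − 0 = 1.
(Totals: 376 → 377.)

No — net change +1 (cost rises by 1).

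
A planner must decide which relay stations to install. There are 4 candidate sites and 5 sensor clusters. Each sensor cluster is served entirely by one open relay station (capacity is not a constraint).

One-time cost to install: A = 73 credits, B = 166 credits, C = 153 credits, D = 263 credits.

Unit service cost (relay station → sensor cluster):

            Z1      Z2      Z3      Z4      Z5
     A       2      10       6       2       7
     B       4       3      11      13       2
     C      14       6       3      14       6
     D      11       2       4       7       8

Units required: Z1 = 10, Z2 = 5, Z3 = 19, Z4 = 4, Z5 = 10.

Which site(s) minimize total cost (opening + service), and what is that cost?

For any fixed open set, each sensor cluster goes to its cheapest open site; total = fixed + service.
{A}: Z1→A 2·10=20, Z2→A 10·5=50, Z3→A 6·19=114, Z4→A 2·4=8, Z5→A 7·10=70. Service 262; fixed 73; total 335.
{A, C}: Z1→A 2·10=20, Z2→C 6·5=30, Z3→C 3·19=57, Z4→A 2·4=8, Z5→C 6·10=60. Service 175; fixed 226; total 401.
{A, B}: service 177 + fixed 239 = 416
{A, B, C, D}: Z1→A 2·10=20, Z2→D 2·5=10, Z3→C 3·19=57, Z4→A 2·4=8, Z5→B 2·10=20. Service 115; fixed 655; total 770.
No other subset beats 335.

Open A only; minimum total cost 335.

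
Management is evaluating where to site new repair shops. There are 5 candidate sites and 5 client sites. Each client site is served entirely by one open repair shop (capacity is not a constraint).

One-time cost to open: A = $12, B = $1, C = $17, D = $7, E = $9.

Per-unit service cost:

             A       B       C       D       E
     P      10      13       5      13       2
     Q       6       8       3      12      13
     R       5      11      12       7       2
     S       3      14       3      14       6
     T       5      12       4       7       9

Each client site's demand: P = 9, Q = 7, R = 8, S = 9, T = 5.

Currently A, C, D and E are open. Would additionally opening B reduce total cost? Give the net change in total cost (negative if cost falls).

Current service cost with {A, C, D, E}: 102.
Adding B: each client site re-picks its cheapest; new service cost 102, saving 0.
Extra fixed cost: 1. Net change = 1 − 0 = 1.
(Totals: 147 → 148.)

No — net change +1 (cost rises by 1).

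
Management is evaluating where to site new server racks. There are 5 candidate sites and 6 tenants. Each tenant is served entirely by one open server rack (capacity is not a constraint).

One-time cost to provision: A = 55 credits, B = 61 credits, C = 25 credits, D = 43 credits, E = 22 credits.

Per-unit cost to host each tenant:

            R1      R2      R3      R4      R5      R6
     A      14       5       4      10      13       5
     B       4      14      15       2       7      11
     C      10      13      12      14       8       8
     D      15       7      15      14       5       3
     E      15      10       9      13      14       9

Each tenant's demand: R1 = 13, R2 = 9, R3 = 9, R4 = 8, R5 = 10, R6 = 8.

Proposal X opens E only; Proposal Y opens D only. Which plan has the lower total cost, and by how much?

Proposal X: {E}: R1→E 15·13=195, R2→E 10·9=90, R3→E 9·9=81, R4→E 13·8=104, R5→E 14·10=140, R6→E 9·8=72. Service 682; fixed 22; total 704.
Proposal Y: {D}: R1→D 15·13=195, R2→D 7·9=63, R3→D 15·9=135, R4→D 14·8=112, R5→D 5·10=50, R6→D 3·8=24. Service 579; fixed 43; total 622.
Difference: |704 − 622| = 82.

Proposal Y is cheaper by 82.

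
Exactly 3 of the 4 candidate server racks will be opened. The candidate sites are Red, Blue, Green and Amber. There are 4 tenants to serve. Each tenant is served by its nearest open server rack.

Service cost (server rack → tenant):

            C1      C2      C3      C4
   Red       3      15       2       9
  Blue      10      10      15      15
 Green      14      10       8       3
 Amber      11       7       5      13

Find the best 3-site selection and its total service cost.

With exactly 3 open, each tenant uses its cheapest among the chosen.
{Red, Green, Amber}: C1→Red 3, C2→Amber 7, C3→Red 2, C4→Green 3. Service cost 15.
{Red, Blue, Green}: service cost 18
{Red, Blue, Amber}: service cost 21
Among all 4 size-3 choices, {Red, Green, Amber} is lowest.

Choose Red, Green and Amber; total service cost 15.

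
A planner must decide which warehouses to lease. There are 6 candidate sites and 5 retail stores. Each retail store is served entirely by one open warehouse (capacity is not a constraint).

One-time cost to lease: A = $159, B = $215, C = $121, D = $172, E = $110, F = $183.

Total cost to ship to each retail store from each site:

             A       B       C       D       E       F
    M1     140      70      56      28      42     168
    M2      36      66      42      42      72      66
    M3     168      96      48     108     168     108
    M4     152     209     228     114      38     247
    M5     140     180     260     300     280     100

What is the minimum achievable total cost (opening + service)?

Minimum total cost: 647

For any fixed open set, each retail store goes to its cheapest open site; total = fixed + service.
{E, F}: M1→E 42, M2→F 66, M3→F 108, M4→E 38, M5→F 100. Service 354; fixed 293; total 647.
{C, E}: service 430 + fixed 231 = 661
{C, E, F}: M1→E 42, M2→C 42, M3→C 48, M4→E 38, M5→F 100. Service 270; fixed 414; total 684.
{A, B, C, D, E, F}: M1→D 28, M2→A 36, M3→C 48, M4→E 38, M5→F 100. Service 250; fixed 960; total 1210.
No other subset beats 647.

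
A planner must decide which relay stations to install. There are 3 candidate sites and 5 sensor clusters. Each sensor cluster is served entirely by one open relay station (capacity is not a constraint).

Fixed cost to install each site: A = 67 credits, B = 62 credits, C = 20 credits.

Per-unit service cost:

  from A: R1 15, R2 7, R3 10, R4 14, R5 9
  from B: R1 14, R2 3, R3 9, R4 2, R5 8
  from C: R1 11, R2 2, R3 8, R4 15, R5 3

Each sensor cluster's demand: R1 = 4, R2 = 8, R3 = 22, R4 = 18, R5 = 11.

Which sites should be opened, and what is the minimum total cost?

Open B and C; minimum total cost 387.

For any fixed open set, each sensor cluster goes to its cheapest open site; total = fixed + service.
{B, C}: R1→C 11·4=44, R2→C 2·8=16, R3→C 8·22=176, R4→B 2·18=36, R5→C 3·11=33. Service 305; fixed 82; total 387.
{A, B, C}: R1→C 11·4=44, R2→C 2·8=16, R3→C 8·22=176, R4→B 2·18=36, R5→C 3·11=33. Service 305; fixed 149; total 454.
{B}: service 402 + fixed 62 = 464
{C}: service 539 + fixed 20 = 559
No other subset beats 387.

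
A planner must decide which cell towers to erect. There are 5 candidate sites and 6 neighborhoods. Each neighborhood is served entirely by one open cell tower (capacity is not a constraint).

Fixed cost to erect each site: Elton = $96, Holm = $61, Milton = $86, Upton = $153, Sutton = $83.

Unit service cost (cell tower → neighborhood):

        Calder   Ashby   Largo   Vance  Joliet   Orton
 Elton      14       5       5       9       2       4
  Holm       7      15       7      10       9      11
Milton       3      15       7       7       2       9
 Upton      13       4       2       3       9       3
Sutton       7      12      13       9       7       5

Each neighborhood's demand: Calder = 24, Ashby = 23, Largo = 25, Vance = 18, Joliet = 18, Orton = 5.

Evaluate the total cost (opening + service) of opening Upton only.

Each neighborhood is assigned to its cheapest site among the open ones.
{Upton}: Calder→Upton 13·24=312, Ashby→Upton 4·23=92, Largo→Upton 2·25=50, Vance→Upton 3·18=54, Joliet→Upton 9·18=162, Orton→Upton 3·5=15. Service 685; fixed 153; total 838.

Total cost: 838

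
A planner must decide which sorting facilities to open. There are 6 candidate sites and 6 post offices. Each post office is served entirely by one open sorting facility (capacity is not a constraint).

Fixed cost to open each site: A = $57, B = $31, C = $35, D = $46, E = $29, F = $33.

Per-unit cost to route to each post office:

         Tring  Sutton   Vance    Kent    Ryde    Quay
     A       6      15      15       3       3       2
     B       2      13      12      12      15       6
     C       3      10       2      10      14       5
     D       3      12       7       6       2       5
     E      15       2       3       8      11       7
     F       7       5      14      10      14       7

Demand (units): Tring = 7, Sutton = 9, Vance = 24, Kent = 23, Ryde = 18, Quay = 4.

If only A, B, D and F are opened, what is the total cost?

Total cost: 507

Each post office is assigned to its cheapest site among the open ones.
{A, B, D, F}: Tring→B 2·7=14, Sutton→F 5·9=45, Vance→D 7·24=168, Kent→A 3·23=69, Ryde→D 2·18=36, Quay→A 2·4=8. Service 340; fixed 167; total 507.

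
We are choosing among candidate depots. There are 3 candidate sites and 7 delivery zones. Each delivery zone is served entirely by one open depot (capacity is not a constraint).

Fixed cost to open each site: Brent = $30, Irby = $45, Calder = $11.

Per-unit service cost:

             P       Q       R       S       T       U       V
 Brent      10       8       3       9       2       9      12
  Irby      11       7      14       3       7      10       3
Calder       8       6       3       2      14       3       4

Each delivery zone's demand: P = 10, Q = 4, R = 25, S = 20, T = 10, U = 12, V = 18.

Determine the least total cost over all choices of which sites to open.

Minimum total cost: 388

For any fixed open set, each delivery zone goes to its cheapest open site; total = fixed + service.
{Brent, Calder}: P→Calder 8·10=80, Q→Calder 6·4=24, R→Brent 3·25=75, S→Calder 2·20=40, T→Brent 2·10=20, U→Calder 3·12=36, V→Calder 4·18=72. Service 347; fixed 41; total 388.
{Brent, Irby, Calder}: service 329 + fixed 86 = 415
{Irby, Calder}: P→Calder 8·10=80, Q→Calder 6·4=24, R→Calder 3·25=75, S→Calder 2·20=40, T→Irby 7·10=70, U→Calder 3·12=36, V→Irby 3·18=54. Service 379; fixed 56; total 435.
{Calder}: service 467 + fixed 11 = 478
No other subset beats 388.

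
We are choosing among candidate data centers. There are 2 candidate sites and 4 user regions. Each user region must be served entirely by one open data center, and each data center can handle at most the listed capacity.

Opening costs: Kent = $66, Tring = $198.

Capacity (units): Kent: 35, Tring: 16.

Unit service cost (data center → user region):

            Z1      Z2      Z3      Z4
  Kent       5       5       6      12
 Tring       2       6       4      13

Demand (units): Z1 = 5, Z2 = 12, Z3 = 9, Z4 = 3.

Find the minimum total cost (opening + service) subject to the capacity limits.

Minimum total cost: 241

Open {Kent}: Z1→Kent 5·5=25, Z2→Kent 5·12=60, Z3→Kent 6·9=54, Z4→Kent 12·3=36.
Loads: Kent carries 29/35. Service 175; fixed 66; total 241.
Next best feasible plan costs 406.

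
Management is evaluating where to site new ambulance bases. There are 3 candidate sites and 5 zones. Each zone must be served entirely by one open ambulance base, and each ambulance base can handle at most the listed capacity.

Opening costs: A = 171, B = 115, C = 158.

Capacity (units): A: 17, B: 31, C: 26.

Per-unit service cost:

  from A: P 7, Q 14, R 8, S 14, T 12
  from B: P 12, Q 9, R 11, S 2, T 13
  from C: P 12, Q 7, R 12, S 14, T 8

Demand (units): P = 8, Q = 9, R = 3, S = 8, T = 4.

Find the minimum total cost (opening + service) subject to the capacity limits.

Open {A, B}: P→A 7·8=56, Q→B 9·9=81, R→A 8·3=24, S→B 2·8=16, T→A 12·4=48.
Loads: A carries 15/17, B carries 17/31. Service 225; fixed 286; total 511.
Next best feasible plan costs 513.

Minimum total cost: 511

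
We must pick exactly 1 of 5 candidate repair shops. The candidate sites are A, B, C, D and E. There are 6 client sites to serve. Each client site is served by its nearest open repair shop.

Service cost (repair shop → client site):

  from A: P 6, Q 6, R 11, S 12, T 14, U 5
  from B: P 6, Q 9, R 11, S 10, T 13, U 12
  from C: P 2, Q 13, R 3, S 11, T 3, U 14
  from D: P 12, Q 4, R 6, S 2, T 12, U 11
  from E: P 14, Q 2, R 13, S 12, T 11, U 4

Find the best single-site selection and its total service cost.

With exactly 1 open, each client site uses its cheapest among the chosen.
{C}: P→C 2, Q→C 13, R→C 3, S→C 11, T→C 3, U→C 14. Service cost 46.
{D}: service cost 47
{A}: service cost 54
Among all 5 size-1 choices, {C} is lowest.

Choose C only; total service cost 46.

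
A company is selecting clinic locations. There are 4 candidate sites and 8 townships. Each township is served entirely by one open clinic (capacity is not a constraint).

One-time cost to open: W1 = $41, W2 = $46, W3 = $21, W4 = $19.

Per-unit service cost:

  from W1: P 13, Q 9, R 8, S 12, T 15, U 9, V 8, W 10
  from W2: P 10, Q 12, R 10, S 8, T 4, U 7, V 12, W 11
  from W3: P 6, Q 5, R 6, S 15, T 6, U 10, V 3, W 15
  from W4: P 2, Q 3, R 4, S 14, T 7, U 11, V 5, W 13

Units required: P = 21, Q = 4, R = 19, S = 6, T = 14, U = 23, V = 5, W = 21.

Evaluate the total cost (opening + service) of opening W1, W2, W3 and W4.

Total cost: 747

Each township is assigned to its cheapest site among the open ones.
{W1, W2, W3, W4}: P→W4 2·21=42, Q→W4 3·4=12, R→W4 4·19=76, S→W2 8·6=48, T→W2 4·14=56, U→W2 7·23=161, V→W3 3·5=15, W→W1 10·21=210. Service 620; fixed 127; total 747.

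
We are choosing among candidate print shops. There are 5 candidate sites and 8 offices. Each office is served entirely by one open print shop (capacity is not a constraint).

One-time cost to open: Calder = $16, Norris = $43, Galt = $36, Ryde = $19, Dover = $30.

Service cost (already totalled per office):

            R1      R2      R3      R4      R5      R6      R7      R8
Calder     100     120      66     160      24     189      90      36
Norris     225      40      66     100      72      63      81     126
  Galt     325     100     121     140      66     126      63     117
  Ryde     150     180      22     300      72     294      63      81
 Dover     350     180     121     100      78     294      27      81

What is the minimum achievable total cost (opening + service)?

For any fixed open set, each office goes to its cheapest open site; total = fixed + service.
{Calder, Norris, Ryde, Dover}: R1→Calder 100, R2→Norris 40, R3→Ryde 22, R4→Norris 100, R5→Calder 24, R6→Norris 63, R7→Dover 27, R8→Calder 36. Service 412; fixed 108; total 520.
{Calder, Norris, Ryde}: service 448 + fixed 78 = 526
{Calder, Norris, Dover}: service 456 + fixed 89 = 545
{Calder, Norris, Galt, Ryde, Dover}: service 412 + fixed 144 = 556
No other subset beats 520.

Minimum total cost: 520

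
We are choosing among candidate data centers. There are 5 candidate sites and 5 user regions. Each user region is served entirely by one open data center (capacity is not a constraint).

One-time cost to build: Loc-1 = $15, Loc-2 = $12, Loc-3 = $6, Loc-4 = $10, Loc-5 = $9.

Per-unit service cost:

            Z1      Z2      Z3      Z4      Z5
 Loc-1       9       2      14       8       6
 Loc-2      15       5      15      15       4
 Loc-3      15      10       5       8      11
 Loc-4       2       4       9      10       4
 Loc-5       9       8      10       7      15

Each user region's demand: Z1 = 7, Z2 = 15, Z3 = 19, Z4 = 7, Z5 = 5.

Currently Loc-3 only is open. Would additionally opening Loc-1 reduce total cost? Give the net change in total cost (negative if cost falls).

Current service cost with {Loc-3}: 461.
Adding Loc-1: each user region re-picks its cheapest; new service cost 274, saving 187.
Extra fixed cost: 15. Net change = 15 − 187 = -172.
(Totals: 467 → 295.)

Yes — net change −172 (cost falls by 172).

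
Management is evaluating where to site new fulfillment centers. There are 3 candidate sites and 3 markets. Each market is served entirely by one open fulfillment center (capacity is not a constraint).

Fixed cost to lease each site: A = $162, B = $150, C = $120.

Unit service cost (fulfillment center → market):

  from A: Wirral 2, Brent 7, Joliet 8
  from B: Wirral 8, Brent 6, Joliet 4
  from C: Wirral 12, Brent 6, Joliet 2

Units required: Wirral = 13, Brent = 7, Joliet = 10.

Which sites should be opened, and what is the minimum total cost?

Open A only; minimum total cost 317.

For any fixed open set, each market goes to its cheapest open site; total = fixed + service.
{A}: Wirral→A 2·13=26, Brent→A 7·7=49, Joliet→A 8·10=80. Service 155; fixed 162; total 317.
{B}: Wirral→B 8·13=104, Brent→B 6·7=42, Joliet→B 4·10=40. Service 186; fixed 150; total 336.
{C}: service 218 + fixed 120 = 338
{A, B, C}: service 88 + fixed 432 = 520
(All 7 nonempty subsets were checked; A only is lowest.)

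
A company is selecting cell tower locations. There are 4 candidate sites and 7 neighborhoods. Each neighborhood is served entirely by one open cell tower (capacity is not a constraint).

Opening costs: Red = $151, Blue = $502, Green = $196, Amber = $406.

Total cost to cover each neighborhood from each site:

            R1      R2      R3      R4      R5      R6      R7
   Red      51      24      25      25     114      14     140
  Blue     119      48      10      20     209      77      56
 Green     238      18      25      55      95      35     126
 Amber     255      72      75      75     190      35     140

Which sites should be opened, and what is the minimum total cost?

For any fixed open set, each neighborhood goes to its cheapest open site; total = fixed + service.
{Red}: R1→Red 51, R2→Red 24, R3→Red 25, R4→Red 25, R5→Red 114, R6→Red 14, R7→Red 140. Service 393; fixed 151; total 544.
{Red, Green}: service 354 + fixed 347 = 701
{Green}: service 592 + fixed 196 = 788
{Red, Blue, Green, Amber}: service 264 + fixed 1255 = 1519
No other subset beats 544.

Open Red only; minimum total cost 544.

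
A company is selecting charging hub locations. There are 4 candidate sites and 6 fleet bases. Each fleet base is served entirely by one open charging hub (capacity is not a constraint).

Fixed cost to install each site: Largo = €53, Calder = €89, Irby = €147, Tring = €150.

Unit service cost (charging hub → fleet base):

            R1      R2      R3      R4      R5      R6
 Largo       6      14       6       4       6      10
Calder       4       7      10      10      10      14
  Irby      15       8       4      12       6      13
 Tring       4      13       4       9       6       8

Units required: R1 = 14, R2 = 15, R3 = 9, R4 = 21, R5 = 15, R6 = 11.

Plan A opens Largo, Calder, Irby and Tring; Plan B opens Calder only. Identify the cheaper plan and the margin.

Plan A: {Largo, Calder, Irby, Tring}: R1→Calder 4·14=56, R2→Calder 7·15=105, R3→Irby 4·9=36, R4→Largo 4·21=84, R5→Largo 6·15=90, R6→Tring 8·11=88. Service 459; fixed 439; total 898.
Plan B: {Calder}: R1→Calder 4·14=56, R2→Calder 7·15=105, R3→Calder 10·9=90, R4→Calder 10·21=210, R5→Calder 10·15=150, R6→Calder 14·11=154. Service 765; fixed 89; total 854.
Difference: |898 − 854| = 44.

Plan B is cheaper by 44.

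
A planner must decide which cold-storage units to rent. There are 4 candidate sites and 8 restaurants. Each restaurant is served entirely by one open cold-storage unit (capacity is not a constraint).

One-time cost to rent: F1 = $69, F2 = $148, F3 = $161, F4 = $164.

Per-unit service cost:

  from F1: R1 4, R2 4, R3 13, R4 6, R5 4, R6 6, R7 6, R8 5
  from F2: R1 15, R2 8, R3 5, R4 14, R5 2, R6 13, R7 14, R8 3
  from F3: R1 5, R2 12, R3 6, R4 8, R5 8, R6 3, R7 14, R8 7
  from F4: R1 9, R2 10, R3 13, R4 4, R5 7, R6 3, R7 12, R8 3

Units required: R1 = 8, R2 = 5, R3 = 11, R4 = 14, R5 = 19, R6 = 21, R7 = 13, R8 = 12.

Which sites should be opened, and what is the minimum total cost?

For any fixed open set, each restaurant goes to its cheapest open site; total = fixed + service.
{F1, F2}: R1→F1 4·8=32, R2→F1 4·5=20, R3→F2 5·11=55, R4→F1 6·14=84, R5→F2 2·19=38, R6→F1 6·21=126, R7→F1 6·13=78, R8→F2 3·12=36. Service 469; fixed 217; total 686.
{F1}: service 619 + fixed 69 = 688
{F1, F3}: R1→F1 4·8=32, R2→F1 4·5=20, R3→F3 6·11=66, R4→F1 6·14=84, R5→F1 4·19=76, R6→F3 3·21=63, R7→F1 6·13=78, R8→F1 5·12=60. Service 479; fixed 230; total 709.
{F1, F2, F3, F4}: R1→F1 4·8=32, R2→F1 4·5=20, R3→F2 5·11=55, R4→F4 4·14=56, R5→F2 2·19=38, R6→F3 3·21=63, R7→F1 6·13=78, R8→F2 3·12=36. Service 378; fixed 542; total 920.
No other subset beats 686.

Open F1 and F2; minimum total cost 686.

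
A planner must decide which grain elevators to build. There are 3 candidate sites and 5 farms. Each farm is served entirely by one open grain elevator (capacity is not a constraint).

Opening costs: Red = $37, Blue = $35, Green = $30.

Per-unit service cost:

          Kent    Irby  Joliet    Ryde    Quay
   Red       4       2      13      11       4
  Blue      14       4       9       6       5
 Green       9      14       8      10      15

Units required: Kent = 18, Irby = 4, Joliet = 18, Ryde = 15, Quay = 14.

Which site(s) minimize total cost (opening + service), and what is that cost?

For any fixed open set, each farm goes to its cheapest open site; total = fixed + service.
{Red, Blue}: Kent→Red 4·18=72, Irby→Red 2·4=8, Joliet→Blue 9·18=162, Ryde→Blue 6·15=90, Quay→Red 4·14=56. Service 388; fixed 72; total 460.
{Red, Blue, Green}: service 370 + fixed 102 = 472
{Red, Green}: Kent→Red 4·18=72, Irby→Red 2·4=8, Joliet→Green 8·18=144, Ryde→Green 10·15=150, Quay→Red 4·14=56. Service 430; fixed 67; total 497.
{Green}: service 722 + fixed 30 = 752
(All 7 nonempty subsets were checked; Red and Blue is lowest.)

Open Red and Blue; minimum total cost 460.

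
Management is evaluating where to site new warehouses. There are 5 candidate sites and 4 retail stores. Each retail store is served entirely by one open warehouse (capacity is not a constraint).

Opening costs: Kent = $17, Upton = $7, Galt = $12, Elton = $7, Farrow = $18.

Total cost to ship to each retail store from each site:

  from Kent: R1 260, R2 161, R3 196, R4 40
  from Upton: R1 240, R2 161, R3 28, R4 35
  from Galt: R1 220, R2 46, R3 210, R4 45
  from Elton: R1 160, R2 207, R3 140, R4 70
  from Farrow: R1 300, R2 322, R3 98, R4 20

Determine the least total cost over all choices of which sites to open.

Minimum total cost: 295

For any fixed open set, each retail store goes to its cheapest open site; total = fixed + service.
{Upton, Galt, Elton}: R1→Elton 160, R2→Galt 46, R3→Upton 28, R4→Upton 35. Service 269; fixed 26; total 295.
{Upton, Galt, Elton, Farrow}: service 254 + fixed 44 = 298
{Kent, Upton, Galt, Elton}: service 269 + fixed 43 = 312
{Kent, Upton, Galt, Elton, Farrow}: service 254 + fixed 61 = 315
No other subset beats 295.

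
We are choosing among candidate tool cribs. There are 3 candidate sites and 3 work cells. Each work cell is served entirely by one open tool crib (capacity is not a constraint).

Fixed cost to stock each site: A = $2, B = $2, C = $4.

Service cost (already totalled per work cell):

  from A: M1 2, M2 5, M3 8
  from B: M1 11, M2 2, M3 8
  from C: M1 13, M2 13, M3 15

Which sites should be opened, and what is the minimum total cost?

Open A and B; minimum total cost 16.

For any fixed open set, each work cell goes to its cheapest open site; total = fixed + service.
{A, B}: M1→A 2, M2→B 2, M3→A 8. Service 12; fixed 4; total 16.
{A}: M1→A 2, M2→A 5, M3→A 8. Service 15; fixed 2; total 17.
{A, B, C}: M1→A 2, M2→B 2, M3→A 8. Service 12; fixed 8; total 20.
(All 7 nonempty subsets were checked; A and B is lowest.)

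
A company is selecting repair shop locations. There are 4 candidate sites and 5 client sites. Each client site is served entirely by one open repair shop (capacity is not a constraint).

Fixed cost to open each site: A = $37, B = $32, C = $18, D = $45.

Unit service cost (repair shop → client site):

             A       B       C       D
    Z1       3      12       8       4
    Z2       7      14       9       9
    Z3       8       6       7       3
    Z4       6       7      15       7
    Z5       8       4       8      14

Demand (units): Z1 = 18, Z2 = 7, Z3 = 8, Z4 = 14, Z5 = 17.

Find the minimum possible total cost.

For any fixed open set, each client site goes to its cheapest open site; total = fixed + service.
{A, B}: Z1→A 3·18=54, Z2→A 7·7=49, Z3→B 6·8=48, Z4→A 6·14=84, Z5→B 4·17=68. Service 303; fixed 69; total 372.
{A, B, C}: Z1→A 3·18=54, Z2→A 7·7=49, Z3→B 6·8=48, Z4→A 6·14=84, Z5→B 4·17=68. Service 303; fixed 87; total 390.
{A, B, D}: service 279 + fixed 114 = 393
{A, B, C, D}: Z1→A 3·18=54, Z2→A 7·7=49, Z3→D 3·8=24, Z4→A 6·14=84, Z5→B 4·17=68. Service 279; fixed 132; total 411.
No other subset beats 372.

Minimum total cost: 372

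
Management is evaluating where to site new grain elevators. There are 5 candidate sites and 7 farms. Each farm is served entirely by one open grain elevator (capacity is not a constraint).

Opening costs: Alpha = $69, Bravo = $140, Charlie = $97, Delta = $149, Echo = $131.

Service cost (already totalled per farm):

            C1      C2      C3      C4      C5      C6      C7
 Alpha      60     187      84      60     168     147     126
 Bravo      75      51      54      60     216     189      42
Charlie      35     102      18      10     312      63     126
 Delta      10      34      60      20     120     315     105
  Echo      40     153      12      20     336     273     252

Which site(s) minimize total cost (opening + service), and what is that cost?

For any fixed open set, each farm goes to its cheapest open site; total = fixed + service.
{Charlie, Delta}: C1→Delta 10, C2→Delta 34, C3→Charlie 18, C4→Charlie 10, C5→Delta 120, C6→Charlie 63, C7→Delta 105. Service 360; fixed 246; total 606.
{Bravo, Charlie}: C1→Charlie 35, C2→Bravo 51, C3→Charlie 18, C4→Charlie 10, C5→Bravo 216, C6→Charlie 63, C7→Bravo 42. Service 435; fixed 237; total 672.
{Alpha, Charlie, Delta}: service 360 + fixed 315 = 675
{Alpha, Bravo, Charlie, Delta, Echo}: service 291 + fixed 586 = 877
No other subset beats 606.

Open Charlie and Delta; minimum total cost 606.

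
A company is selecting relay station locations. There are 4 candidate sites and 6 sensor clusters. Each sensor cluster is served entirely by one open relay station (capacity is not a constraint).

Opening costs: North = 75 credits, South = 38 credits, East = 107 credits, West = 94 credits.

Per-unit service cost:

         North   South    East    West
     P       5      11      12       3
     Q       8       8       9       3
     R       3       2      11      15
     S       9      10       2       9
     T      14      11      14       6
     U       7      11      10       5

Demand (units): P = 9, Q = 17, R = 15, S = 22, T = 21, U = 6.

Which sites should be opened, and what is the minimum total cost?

For any fixed open set, each sensor cluster goes to its cheapest open site; total = fixed + service.
{South, East, West}: P→West 3·9=27, Q→West 3·17=51, R→South 2·15=30, S→East 2·22=44, T→West 6·21=126, U→West 5·6=30. Service 308; fixed 239; total 547.
{South, West}: service 462 + fixed 132 = 594
{North, East, West}: service 323 + fixed 276 = 599
{North, South, East, West}: service 308 + fixed 314 = 622
(All 15 nonempty subsets were checked; South, East and West is lowest.)

Open South, East and West; minimum total cost 547.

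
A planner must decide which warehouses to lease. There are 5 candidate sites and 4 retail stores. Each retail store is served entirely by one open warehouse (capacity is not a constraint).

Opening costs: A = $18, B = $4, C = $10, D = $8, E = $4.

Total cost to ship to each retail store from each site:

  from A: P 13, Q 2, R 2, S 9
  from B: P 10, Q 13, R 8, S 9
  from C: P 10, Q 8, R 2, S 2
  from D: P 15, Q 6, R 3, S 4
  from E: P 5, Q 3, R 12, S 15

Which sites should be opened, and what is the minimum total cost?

Open C and E; minimum total cost 26.

For any fixed open set, each retail store goes to its cheapest open site; total = fixed + service.
{C, E}: P→E 5, Q→E 3, R→C 2, S→C 2. Service 12; fixed 14; total 26.
{D, E}: service 15 + fixed 12 = 27
{B, C, E}: P→E 5, Q→E 3, R→C 2, S→C 2. Service 12; fixed 18; total 30.
{A, B, C, D, E}: service 11 + fixed 44 = 55
No other subset beats 26.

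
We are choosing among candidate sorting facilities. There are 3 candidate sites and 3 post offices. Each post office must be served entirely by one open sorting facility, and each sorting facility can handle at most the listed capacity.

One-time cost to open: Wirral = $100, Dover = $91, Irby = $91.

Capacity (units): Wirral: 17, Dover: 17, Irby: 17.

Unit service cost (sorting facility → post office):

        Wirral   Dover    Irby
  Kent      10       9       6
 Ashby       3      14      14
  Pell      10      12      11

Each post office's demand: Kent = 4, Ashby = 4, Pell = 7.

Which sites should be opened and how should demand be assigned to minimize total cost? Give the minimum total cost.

Open {Wirral}: Kent→Wirral 10·4=40, Ashby→Wirral 3·4=12, Pell→Wirral 10·7=70.
Loads: Wirral carries 15/17. Service 122; fixed 100; total 222.
Next best feasible plan costs 248.

Minimum total cost: 222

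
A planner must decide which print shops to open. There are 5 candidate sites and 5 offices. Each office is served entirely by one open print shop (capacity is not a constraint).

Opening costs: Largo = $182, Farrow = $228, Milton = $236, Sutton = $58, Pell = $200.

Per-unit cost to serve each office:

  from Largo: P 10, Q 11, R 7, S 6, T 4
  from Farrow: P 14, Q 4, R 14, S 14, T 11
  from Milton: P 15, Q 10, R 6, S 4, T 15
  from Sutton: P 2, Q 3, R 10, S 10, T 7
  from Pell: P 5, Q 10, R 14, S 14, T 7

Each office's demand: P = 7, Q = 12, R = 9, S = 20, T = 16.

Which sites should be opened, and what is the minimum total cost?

For any fixed open set, each office goes to its cheapest open site; total = fixed + service.
{Sutton}: P→Sutton 2·7=14, Q→Sutton 3·12=36, R→Sutton 10·9=90, S→Sutton 10·20=200, T→Sutton 7·16=112. Service 452; fixed 58; total 510.
{Largo, Sutton}: P→Sutton 2·7=14, Q→Sutton 3·12=36, R→Largo 7·9=63, S→Largo 6·20=120, T→Largo 4·16=64. Service 297; fixed 240; total 537.
{Milton, Sutton}: P→Sutton 2·7=14, Q→Sutton 3·12=36, R→Milton 6·9=54, S→Milton 4·20=80, T→Sutton 7·16=112. Service 296; fixed 294; total 590.
{Largo, Farrow, Milton, Sutton, Pell}: P→Sutton 2·7=14, Q→Sutton 3·12=36, R→Milton 6·9=54, S→Milton 4·20=80, T→Largo 4·16=64. Service 248; fixed 904; total 1152.
No other subset beats 510.

Open Sutton only; minimum total cost 510.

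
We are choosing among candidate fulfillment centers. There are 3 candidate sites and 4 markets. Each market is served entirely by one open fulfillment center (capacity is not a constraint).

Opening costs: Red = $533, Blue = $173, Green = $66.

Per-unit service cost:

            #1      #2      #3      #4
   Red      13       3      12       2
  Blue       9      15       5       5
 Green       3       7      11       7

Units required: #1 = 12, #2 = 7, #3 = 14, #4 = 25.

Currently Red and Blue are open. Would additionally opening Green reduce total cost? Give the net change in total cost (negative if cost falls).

Yes — net change −6 (cost falls by 6).

Current service cost with {Red, Blue}: 249.
Adding Green: each market re-picks its cheapest; new service cost 177, saving 72.
Extra fixed cost: 66. Net change = 66 − 72 = -6.
(Totals: 955 → 949.)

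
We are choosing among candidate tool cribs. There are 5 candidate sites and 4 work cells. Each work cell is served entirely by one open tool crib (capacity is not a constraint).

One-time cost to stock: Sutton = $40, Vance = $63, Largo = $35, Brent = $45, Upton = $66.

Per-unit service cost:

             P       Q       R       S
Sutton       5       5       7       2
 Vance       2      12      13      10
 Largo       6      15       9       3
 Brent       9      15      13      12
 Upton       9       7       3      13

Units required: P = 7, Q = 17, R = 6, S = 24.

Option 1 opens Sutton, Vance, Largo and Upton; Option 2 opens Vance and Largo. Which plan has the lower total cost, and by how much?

Option 1: {Sutton, Vance, Largo, Upton}: P→Vance 2·7=14, Q→Sutton 5·17=85, R→Upton 3·6=18, S→Sutton 2·24=48. Service 165; fixed 204; total 369.
Option 2: {Vance, Largo}: P→Vance 2·7=14, Q→Vance 12·17=204, R→Largo 9·6=54, S→Largo 3·24=72. Service 344; fixed 98; total 442.
Difference: |369 − 442| = 73.

Option 1 is cheaper by 73.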